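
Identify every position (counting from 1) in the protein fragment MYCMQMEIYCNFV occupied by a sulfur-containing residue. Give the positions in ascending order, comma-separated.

1, 3, 4, 6, 10

Cysteine (C, thiol) and methionine (M, thioether) are the two sulfur-containing amino acids.
Matching residues: M1, C3, M4, M6, C10.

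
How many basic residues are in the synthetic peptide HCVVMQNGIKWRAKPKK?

6

Lysine (K), arginine (R), and histidine (H) have basic, nitrogen-containing side chains.
Matching residues: H1, K10, R12, K14, K16, K17.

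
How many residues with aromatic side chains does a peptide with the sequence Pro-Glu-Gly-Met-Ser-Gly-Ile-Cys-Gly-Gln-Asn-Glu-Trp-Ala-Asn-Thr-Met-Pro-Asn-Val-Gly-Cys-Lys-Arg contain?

1

Phenylalanine (F), tryptophan (W), and tyrosine (Y) have aromatic ring side chains.
Matching residues: Trp13.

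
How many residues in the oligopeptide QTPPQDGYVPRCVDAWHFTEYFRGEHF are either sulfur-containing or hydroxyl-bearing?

5

Sulfur-containing: C, M. Hydroxyl-bearing: S, T, Y.
Sulfur-containing residues here: C12 (1).
Hydroxyl-bearing residues here: T2, Y8, T19, Y21 (4).
The two groups share no amino acid, so total = 1 + 4 = 5.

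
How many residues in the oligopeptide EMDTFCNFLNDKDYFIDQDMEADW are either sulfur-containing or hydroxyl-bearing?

Sulfur-containing: C, M. Hydroxyl-bearing: S, T, Y.
Sulfur-containing residues here: M2, C6, M20 (3).
Hydroxyl-bearing residues here: T4, Y14 (2).
The two groups share no amino acid, so total = 3 + 2 = 5.

5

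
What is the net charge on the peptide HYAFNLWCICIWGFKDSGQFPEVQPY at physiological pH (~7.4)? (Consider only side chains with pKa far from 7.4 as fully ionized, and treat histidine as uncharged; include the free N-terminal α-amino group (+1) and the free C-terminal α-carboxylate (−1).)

The side chains ionized at physiological pH are Lys/Arg (+1) and Asp/Glu (−1); with His treated as neutral, nothing else contributes.
Positive (K, R): K15 → +1.
Negative (D, E): D16, E22 → −2.
The N-terminus (+1) and C-terminus (−1) cancel.
Net charge = (+1) + (−2) = −1.

-1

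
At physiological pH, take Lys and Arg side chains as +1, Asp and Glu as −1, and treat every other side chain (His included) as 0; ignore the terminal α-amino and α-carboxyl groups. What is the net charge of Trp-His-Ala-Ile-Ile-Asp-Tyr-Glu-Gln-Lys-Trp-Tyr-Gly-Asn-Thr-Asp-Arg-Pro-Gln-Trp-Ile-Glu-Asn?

Positive (K, R): Lys10, Arg17 → +2.
Negative (D, E): Asp6, Glu8, Asp16, Glu22 → −4.
Net charge = (+2) + (−4) = −2.

-2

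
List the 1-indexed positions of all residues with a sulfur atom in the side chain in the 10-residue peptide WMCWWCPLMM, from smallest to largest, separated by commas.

Only Cys (C) and Met (M) have a sulfur atom in the side chain.
Matching residues: M2, C3, C6, M9, M10.

2, 3, 6, 9, 10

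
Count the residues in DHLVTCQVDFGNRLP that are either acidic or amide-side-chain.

4

Acidic: D, E. Amide-side-chain: N, Q.
Acidic residues here: D1, D9 (2).
Amide-side-chain residues here: Q7, N12 (2).
The two groups share no amino acid, so total = 2 + 2 = 4.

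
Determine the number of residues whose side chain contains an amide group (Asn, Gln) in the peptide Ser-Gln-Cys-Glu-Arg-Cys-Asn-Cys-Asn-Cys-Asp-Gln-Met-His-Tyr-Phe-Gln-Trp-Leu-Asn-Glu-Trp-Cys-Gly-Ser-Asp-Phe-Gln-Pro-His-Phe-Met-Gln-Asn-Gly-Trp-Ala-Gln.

Matching residues: Gln2, Asn7, Asn9, Gln12, Gln17, Asn20, Gln28, Gln33, Asn34, Gln38.

10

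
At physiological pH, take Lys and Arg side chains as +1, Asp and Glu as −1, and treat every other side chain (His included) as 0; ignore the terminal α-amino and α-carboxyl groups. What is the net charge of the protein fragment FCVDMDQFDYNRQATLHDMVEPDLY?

-5

Positive (K, R): R12 → +1.
Negative (D, E): D4, D6, D9, D18, E21, D23 → −6.
Net charge = (+1) + (−6) = −5.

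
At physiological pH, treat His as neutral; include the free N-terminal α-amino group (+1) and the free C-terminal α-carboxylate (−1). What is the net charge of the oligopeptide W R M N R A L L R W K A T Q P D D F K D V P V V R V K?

+4

At pH ~7.4 the Lys and Arg side chains are protonated (+1), the Asp and Glu side chains are deprotonated (−1), and with His taken as neutral all other side chains carry no charge.
Positive (K, R): R2, R5, R9, K11, K19, R25, K27 → +7.
Negative (D, E): D16, D17, D20 → −3.
The N-terminus (+1) and C-terminus (−1) cancel.
Net charge = (+7) + (−3) = +4.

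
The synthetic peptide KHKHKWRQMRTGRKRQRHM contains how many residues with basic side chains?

Lysine (K), arginine (R), and histidine (H) have basic, nitrogen-containing side chains.
Matching residues: K1, H2, K3, H4, K5, R7, R10, R13, K14, R15, R17, H18.

12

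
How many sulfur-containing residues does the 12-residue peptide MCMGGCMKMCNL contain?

7

Cysteine (C, thiol) and methionine (M, thioether) are the two sulfur-containing amino acids.
Matching residues: M1, C2, M3, C6, M7, M9, C10.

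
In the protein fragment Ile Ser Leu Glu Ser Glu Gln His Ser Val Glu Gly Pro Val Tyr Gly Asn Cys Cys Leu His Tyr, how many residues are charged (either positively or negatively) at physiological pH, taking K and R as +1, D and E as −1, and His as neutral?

3

Charged side chains at pH ~7.4: K, R (positive); D, E (negative).
Matching residues: Glu4, Glu6, Glu11.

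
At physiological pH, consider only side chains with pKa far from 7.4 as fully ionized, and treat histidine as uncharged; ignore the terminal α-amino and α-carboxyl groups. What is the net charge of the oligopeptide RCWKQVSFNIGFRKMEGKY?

At pH ~7.4 the Lys and Arg side chains are protonated (+1), the Asp and Glu side chains are deprotonated (−1), and with His taken as neutral all other side chains carry no charge.
Positive (K, R): R1, K4, R13, K14, K18 → +5.
Negative (D, E): E16 → −1.
Net charge = (+5) + (−1) = +4.

+4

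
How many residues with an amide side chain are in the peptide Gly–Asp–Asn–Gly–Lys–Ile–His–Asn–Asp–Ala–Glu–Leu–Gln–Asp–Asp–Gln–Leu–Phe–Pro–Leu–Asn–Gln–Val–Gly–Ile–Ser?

The amide-side-chain residues are Asn (N) and Gln (Q).
Matching residues: Asn3, Asn8, Gln13, Gln16, Asn21, Gln22.

6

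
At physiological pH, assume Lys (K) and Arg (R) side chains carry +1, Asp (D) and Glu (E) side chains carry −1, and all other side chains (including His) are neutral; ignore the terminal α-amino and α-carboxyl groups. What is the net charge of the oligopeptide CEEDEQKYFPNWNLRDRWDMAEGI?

-4

Positive (K, R): K7, R15, R17 → +3.
Negative (D, E): E2, E3, D4, E5, D16, D19, E22 → −7.
Net charge = (+3) + (−7) = −4.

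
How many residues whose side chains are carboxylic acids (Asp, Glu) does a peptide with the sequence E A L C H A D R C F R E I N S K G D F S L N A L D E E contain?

7

Matching residues: E1, D7, E12, D18, D25, E26, E27.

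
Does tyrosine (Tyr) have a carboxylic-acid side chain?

No

Only D (aspartate) and E (glutamate) carry a side-chain carboxylic acid.
Tyrosine is not in this group.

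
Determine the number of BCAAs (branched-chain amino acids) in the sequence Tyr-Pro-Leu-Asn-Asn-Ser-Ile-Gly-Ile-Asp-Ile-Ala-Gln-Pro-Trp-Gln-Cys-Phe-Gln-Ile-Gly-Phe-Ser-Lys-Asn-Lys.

Valine (V), leucine (L), and isoleucine (I) are the branched-chain amino acids.
Matching residues: Leu3, Ile7, Ile9, Ile11, Ile20.

5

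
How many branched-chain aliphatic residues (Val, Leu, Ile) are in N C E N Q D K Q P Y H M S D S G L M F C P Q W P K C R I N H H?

2

Matching residues: L17, I28.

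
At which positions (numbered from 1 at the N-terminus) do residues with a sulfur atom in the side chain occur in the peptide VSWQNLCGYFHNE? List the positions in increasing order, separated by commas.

Cysteine (C, thiol) and methionine (M, thioether) are the two sulfur-containing amino acids.
Matching residues: C7.

7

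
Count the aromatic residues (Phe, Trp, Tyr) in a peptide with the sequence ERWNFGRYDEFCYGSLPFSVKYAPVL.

Matching residues: W3, F5, Y8, F11, Y13, F18, Y22.

7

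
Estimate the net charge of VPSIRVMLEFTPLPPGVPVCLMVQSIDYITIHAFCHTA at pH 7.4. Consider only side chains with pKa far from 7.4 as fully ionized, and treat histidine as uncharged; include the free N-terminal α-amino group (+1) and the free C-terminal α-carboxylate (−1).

-1

The side chains ionized at physiological pH are Lys/Arg (+1) and Asp/Glu (−1); with His treated as neutral, nothing else contributes.
Positive (K, R): R5 → +1.
Negative (D, E): E9, D27 → −2.
The N-terminus (+1) and C-terminus (−1) cancel.
Net charge = (+1) + (−2) = −1.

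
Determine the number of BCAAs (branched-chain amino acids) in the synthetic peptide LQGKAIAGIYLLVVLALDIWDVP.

11

Valine (V), leucine (L), and isoleucine (I) are the branched-chain amino acids.
Matching residues: L1, I6, I9, L11, L12, V13, V14, L15, L17, I19, V22.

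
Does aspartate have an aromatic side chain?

No

F, W, and Y each carry an aromatic ring on the side chain.
Aspartate is not in this group.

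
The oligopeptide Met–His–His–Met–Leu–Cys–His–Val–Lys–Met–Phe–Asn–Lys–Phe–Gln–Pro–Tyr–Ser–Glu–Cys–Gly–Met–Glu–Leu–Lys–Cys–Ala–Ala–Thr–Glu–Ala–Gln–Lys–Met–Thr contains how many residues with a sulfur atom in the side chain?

Cysteine (C, thiol) and methionine (M, thioether) are the two sulfur-containing amino acids.
Matching residues: Met1, Met4, Cys6, Met10, Cys20, Met22, Cys26, Met34.

8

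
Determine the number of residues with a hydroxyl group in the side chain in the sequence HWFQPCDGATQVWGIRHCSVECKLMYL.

S, T, and Y are the three residues with a side-chain hydroxyl.
Matching residues: T10, S19, Y26.

3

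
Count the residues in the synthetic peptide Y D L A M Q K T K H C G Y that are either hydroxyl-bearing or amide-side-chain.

4

Hydroxyl-bearing: S, T, Y. Amide-side-chain: N, Q.
Hydroxyl-bearing residues here: Y1, T8, Y13 (3).
Amide-side-chain residues here: Q6 (1).
The two groups share no amino acid, so total = 3 + 1 = 4.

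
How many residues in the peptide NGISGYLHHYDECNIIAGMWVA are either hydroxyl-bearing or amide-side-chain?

Hydroxyl-bearing: S, T, Y. Amide-side-chain: N, Q.
Hydroxyl-bearing residues here: S4, Y6, Y10 (3).
Amide-side-chain residues here: N1, N14 (2).
The two groups share no amino acid, so total = 3 + 2 = 5.

5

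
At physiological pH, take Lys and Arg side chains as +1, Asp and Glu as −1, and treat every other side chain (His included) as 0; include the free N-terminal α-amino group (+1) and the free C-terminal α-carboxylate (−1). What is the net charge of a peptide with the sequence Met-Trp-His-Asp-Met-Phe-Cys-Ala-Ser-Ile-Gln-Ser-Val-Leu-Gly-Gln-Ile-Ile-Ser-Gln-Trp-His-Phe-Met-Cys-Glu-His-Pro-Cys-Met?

Positive (K, R): none → +0.
Negative (D, E): Asp4, Glu26 → −2.
The N-terminus (+1) and C-terminus (−1) cancel.
Net charge = (+0) + (−2) = −2.

-2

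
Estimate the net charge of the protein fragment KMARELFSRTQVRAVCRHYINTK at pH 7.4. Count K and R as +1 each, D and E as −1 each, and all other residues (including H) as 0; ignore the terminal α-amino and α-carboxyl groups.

Positive (K, R): K1, R4, R9, R13, R17, K23 → +6.
Negative (D, E): E5 → −1.
Net charge = (+6) + (−1) = +5.

+5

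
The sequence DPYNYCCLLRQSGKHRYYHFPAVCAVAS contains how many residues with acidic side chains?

The acidic residues are Asp (D) and Glu (E), whose side chains end in a carboxylate group.
Matching residues: D1.

1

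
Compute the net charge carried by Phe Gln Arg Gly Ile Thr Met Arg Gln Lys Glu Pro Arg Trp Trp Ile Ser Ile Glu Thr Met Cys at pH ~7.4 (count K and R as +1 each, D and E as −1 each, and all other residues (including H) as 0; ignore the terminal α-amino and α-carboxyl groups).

Positive (K, R): Arg3, Arg8, Lys10, Arg13 → +4.
Negative (D, E): Glu11, Glu19 → −2.
Net charge = (+4) + (−2) = +2.

+2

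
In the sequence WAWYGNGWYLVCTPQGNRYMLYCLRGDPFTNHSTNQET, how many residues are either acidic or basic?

5

Acidic: D, E. Basic: H, K, R.
Acidic residues here: D27, E37 (2).
Basic residues here: R18, R25, H32 (3).
The two groups share no amino acid, so total = 2 + 3 = 5.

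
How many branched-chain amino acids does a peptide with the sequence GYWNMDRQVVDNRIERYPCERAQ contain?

Valine (V), leucine (L), and isoleucine (I) are the branched-chain amino acids.
Matching residues: V9, V10, I14.

3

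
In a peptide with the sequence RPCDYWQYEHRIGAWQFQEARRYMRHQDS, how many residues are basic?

7

Lysine (K), arginine (R), and histidine (H) have basic, nitrogen-containing side chains.
Matching residues: R1, H10, R11, R21, R22, R25, H26.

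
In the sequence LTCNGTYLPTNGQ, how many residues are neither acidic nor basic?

Acidic: D, E. Basic: K, R, H. All other residues are neither.
Matching residues: L1, T2, C3, N4, G5, T6, Y7, L8, P9, T10, N11, G12, Q13.

13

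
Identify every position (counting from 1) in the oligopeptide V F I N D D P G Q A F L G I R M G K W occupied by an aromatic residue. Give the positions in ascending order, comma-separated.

Phenylalanine (F), tryptophan (W), and tyrosine (Y) have aromatic ring side chains.
Matching residues: F2, F11, W19.

2, 11, 19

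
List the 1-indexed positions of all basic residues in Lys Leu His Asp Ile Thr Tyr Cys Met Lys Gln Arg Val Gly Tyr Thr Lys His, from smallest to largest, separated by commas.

1, 3, 10, 12, 17, 18

The basic amino acids are Lys (K), Arg (R), and His (H).
Matching residues: Lys1, His3, Lys10, Arg12, Lys17, His18.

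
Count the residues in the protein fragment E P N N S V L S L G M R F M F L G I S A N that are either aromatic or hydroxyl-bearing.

5

Aromatic: F, W, Y. Hydroxyl-bearing: S, T, Y.
Aromatic residues here: F13, F15 (2).
Hydroxyl-bearing residues here: S5, S8, S19 (3).
(Y belongs to both groups, but none appear in this sequence.) Total = 2 + 3 = 5.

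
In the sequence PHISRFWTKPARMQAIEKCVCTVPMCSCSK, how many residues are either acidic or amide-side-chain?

2

Acidic: D, E. Amide-side-chain: N, Q.
Acidic residues here: E17 (1).
Amide-side-chain residues here: Q14 (1).
The two groups share no amino acid, so total = 1 + 1 = 2.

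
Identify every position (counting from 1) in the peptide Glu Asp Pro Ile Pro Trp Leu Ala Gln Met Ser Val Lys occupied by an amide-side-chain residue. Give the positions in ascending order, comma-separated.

9

The amide-side-chain residues are Asn (N) and Gln (Q).
Matching residues: Gln9.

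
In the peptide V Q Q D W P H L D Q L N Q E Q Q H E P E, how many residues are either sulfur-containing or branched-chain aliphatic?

Sulfur-containing: C, M. Branched-chain aliphatic: I, L, V.
Sulfur-containing residues here: none (0).
Branched-chain aliphatic residues here: V1, L8, L11 (3).
The two groups share no amino acid, so total = 0 + 3 = 3.

3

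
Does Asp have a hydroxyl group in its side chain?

The –OH-bearing residues are Ser, Thr (aliphatic alcohols), and Tyr (phenol).
Aspartate is not in this group.

No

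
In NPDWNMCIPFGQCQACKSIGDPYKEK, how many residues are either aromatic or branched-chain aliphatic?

Aromatic: F, W, Y. Branched-chain aliphatic: I, L, V.
Aromatic residues here: W4, F10, Y23 (3).
Branched-chain aliphatic residues here: I8, I19 (2).
The two groups share no amino acid, so total = 3 + 2 = 5.

5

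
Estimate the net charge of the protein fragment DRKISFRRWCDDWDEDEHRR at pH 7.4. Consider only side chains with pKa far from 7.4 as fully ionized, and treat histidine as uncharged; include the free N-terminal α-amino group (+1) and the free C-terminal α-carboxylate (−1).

-1

Near pH 7.4, K and R contribute +1 each, D and E contribute −1 each, and every other side chain (His included, as stated) is uncharged.
Positive (K, R): R2, K3, R7, R8, R19, R20 → +6.
Negative (D, E): D1, D11, D12, D14, E15, D16, E17 → −7.
The N-terminus (+1) and C-terminus (−1) cancel.
Net charge = (+6) + (−7) = −1.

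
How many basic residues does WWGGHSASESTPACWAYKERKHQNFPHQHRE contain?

8

The basic amino acids are Lys (K), Arg (R), and His (H).
Matching residues: H5, K18, R20, K21, H22, H27, H29, R30.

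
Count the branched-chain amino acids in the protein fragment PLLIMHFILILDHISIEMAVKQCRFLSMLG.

V, L, and I make up the branched-chain aliphatic group.
Matching residues: L2, L3, I4, I8, L9, I10, L11, I14, I16, V20, L26, L29.

12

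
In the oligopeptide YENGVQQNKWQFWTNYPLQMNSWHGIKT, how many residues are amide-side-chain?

8

Only N (asparagine) and Q (glutamine) carry a side-chain carboxamide.
Matching residues: N3, Q6, Q7, N8, Q11, N15, Q19, N21.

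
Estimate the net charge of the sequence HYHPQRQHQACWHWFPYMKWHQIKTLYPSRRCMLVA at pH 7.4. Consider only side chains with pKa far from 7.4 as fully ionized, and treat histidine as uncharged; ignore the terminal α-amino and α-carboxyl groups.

+5

At pH ~7.4 the Lys and Arg side chains are protonated (+1), the Asp and Glu side chains are deprotonated (−1), and with His taken as neutral all other side chains carry no charge.
Positive (K, R): R6, K19, K24, R30, R31 → +5.
Negative (D, E): none → −0.
Net charge = (+5) + (−0) = +5.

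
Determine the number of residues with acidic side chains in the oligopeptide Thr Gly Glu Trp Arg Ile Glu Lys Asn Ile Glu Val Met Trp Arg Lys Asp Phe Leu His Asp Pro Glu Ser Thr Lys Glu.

7

The acidic residues are Asp (D) and Glu (E), whose side chains end in a carboxylate group.
Matching residues: Glu3, Glu7, Glu11, Asp17, Asp21, Glu23, Glu27.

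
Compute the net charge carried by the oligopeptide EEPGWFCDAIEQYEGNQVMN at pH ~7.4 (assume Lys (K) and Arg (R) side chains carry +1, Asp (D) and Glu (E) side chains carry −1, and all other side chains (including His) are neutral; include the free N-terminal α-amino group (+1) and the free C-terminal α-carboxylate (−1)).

-5

Positive (K, R): none → +0.
Negative (D, E): E1, E2, D8, E11, E14 → −5.
The N-terminus (+1) and C-terminus (−1) cancel.
Net charge = (+0) + (−5) = −5.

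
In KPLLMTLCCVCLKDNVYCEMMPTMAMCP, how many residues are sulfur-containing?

Only Cys (C) and Met (M) have a sulfur atom in the side chain.
Matching residues: M5, C8, C9, C11, C18, M20, M21, M24, M26, C27.

10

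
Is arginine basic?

Lysine (K), arginine (R), and histidine (H) have basic, nitrogen-containing side chains.
Arginine is in this group.

Yes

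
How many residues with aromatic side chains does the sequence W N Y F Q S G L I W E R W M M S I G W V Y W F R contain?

9

The aromatic amino acids are Phe (F, benzyl), Trp (W, indole), and Tyr (Y, phenol).
Matching residues: W1, Y3, F4, W10, W13, W19, Y21, W22, F23.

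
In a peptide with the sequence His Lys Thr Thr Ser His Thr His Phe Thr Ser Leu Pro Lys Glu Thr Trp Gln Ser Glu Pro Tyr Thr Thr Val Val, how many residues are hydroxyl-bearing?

11

The –OH-bearing residues are Ser, Thr (aliphatic alcohols), and Tyr (phenol).
Matching residues: Thr3, Thr4, Ser5, Thr7, Thr10, Ser11, Thr16, Ser19, Tyr22, Thr23, Thr24.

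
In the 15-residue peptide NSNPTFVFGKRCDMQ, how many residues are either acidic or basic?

Acidic: D, E. Basic: H, K, R.
Acidic residues here: D13 (1).
Basic residues here: K10, R11 (2).
The two groups share no amino acid, so total = 1 + 2 = 3.

3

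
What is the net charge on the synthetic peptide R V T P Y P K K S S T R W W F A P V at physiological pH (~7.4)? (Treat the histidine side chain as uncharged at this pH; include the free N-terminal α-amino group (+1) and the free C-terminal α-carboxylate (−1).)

+4

The side chains ionized at physiological pH are Lys/Arg (+1) and Asp/Glu (−1); with His treated as neutral, nothing else contributes.
Positive (K, R): R1, K7, K8, R12 → +4.
Negative (D, E): none → −0.
The N-terminus (+1) and C-terminus (−1) cancel.
Net charge = (+4) + (−0) = +4.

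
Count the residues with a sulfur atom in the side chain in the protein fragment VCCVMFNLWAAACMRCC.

7

The sulfur-bearing residues are cysteine (–SH) and methionine (–S–CH₃).
Matching residues: C2, C3, M5, C13, M14, C16, C17.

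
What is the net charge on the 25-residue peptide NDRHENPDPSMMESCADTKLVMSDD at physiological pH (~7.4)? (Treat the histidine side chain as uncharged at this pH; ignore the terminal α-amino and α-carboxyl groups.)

-5

The side chains ionized at physiological pH are Lys/Arg (+1) and Asp/Glu (−1); with His treated as neutral, nothing else contributes.
Positive (K, R): R3, K19 → +2.
Negative (D, E): D2, E5, D8, E13, D17, D24, D25 → −7.
Net charge = (+2) + (−7) = −5.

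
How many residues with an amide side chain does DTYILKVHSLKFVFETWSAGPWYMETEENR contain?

1

Asparagine (N) and glutamine (Q) have uncharged amide side chains.
Matching residues: N29.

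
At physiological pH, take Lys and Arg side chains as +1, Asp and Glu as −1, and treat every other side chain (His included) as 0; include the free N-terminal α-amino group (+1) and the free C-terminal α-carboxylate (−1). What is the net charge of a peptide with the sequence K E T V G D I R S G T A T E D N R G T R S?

Positive (K, R): K1, R8, R17, R20 → +4.
Negative (D, E): E2, D6, E14, D15 → −4.
The N-terminus (+1) and C-terminus (−1) cancel.
Net charge = (+4) + (−4) = 0.

0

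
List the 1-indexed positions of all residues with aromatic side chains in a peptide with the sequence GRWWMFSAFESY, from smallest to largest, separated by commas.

3, 4, 6, 9, 12

Phenylalanine (F), tryptophan (W), and tyrosine (Y) have aromatic ring side chains.
Matching residues: W3, W4, F6, F9, Y12.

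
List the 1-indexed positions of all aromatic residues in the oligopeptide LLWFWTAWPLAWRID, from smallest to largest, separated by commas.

Phenylalanine (F), tryptophan (W), and tyrosine (Y) have aromatic ring side chains.
Matching residues: W3, F4, W5, W8, W12.

3, 4, 5, 8, 12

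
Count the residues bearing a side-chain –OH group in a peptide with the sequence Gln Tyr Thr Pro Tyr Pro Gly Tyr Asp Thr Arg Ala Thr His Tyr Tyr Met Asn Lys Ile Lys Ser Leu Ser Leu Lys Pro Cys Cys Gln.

10

The –OH-bearing residues are Ser, Thr (aliphatic alcohols), and Tyr (phenol).
Matching residues: Tyr2, Thr3, Tyr5, Tyr8, Thr10, Thr13, Tyr15, Tyr16, Ser22, Ser24.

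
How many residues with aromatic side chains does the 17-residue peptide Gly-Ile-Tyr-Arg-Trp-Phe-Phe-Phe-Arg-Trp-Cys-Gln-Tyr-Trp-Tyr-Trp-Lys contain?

10

Phenylalanine (F), tryptophan (W), and tyrosine (Y) have aromatic ring side chains.
Matching residues: Tyr3, Trp5, Phe6, Phe7, Phe8, Trp10, Tyr13, Trp14, Tyr15, Trp16.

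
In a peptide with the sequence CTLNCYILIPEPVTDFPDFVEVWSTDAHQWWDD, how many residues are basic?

1

Lysine (K), arginine (R), and histidine (H) have basic, nitrogen-containing side chains.
Matching residues: H28.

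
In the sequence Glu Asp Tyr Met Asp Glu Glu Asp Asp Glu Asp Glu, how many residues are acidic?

The acidic residues are Asp (D) and Glu (E), whose side chains end in a carboxylate group.
Matching residues: Glu1, Asp2, Asp5, Glu6, Glu7, Asp8, Asp9, Glu10, Asp11, Glu12.

10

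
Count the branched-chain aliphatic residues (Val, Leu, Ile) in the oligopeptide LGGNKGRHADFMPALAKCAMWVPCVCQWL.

Matching residues: L1, L15, V22, V25, L29.

5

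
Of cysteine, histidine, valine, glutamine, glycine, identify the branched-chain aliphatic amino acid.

Valine (V), leucine (L), and isoleucine (I) are the branched-chain amino acids.
Of the listed options, only valine belongs to this group.

valine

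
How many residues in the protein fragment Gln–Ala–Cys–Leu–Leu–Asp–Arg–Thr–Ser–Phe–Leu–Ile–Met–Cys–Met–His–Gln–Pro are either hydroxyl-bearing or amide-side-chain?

Hydroxyl-bearing: S, T, Y. Amide-side-chain: N, Q.
Hydroxyl-bearing residues here: Thr8, Ser9 (2).
Amide-side-chain residues here: Gln1, Gln17 (2).
The two groups share no amino acid, so total = 2 + 2 = 4.

4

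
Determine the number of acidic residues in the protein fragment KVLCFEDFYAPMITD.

The acidic residues are Asp (D) and Glu (E), whose side chains end in a carboxylate group.
Matching residues: E6, D7, D15.

3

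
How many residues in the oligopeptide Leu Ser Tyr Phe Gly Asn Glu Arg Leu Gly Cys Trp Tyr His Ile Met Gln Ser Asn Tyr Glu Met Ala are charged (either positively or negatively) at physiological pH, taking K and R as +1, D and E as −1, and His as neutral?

Charged side chains at pH ~7.4: K, R (positive); D, E (negative).
Matching residues: Glu7, Arg8, Glu21.

3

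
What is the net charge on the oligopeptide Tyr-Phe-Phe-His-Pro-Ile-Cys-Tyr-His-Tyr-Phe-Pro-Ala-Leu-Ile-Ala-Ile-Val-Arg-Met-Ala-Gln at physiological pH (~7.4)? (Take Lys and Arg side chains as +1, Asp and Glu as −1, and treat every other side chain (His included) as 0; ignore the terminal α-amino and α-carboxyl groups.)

+1

Positive (K, R): Arg19 → +1.
Negative (D, E): none → −0.
Net charge = (+1) + (−0) = +1.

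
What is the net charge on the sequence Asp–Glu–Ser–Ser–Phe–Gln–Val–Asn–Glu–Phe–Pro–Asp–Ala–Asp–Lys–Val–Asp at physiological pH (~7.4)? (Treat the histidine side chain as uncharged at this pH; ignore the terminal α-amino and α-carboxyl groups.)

At pH ~7.4 the Lys and Arg side chains are protonated (+1), the Asp and Glu side chains are deprotonated (−1), and with His taken as neutral all other side chains carry no charge.
Positive (K, R): Lys15 → +1.
Negative (D, E): Asp1, Glu2, Glu9, Asp12, Asp14, Asp17 → −6.
Net charge = (+1) + (−6) = −5.

-5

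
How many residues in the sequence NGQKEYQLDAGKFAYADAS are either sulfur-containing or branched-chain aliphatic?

Sulfur-containing: C, M. Branched-chain aliphatic: I, L, V.
Sulfur-containing residues here: none (0).
Branched-chain aliphatic residues here: L8 (1).
The two groups share no amino acid, so total = 0 + 1 = 1.

1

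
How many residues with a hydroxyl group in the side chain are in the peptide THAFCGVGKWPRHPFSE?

2

Serine (S), threonine (T), and tyrosine (Y) each carry a hydroxyl group on the side chain.
Matching residues: T1, S16.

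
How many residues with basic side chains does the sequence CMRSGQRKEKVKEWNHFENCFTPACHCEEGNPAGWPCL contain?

The basic amino acids are Lys (K), Arg (R), and His (H).
Matching residues: R3, R7, K8, K10, K12, H16, H26.

7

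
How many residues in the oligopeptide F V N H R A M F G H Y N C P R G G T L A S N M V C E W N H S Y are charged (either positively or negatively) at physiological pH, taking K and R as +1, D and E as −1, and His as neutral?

3

Charged side chains at pH ~7.4: K, R (positive); D, E (negative).
Matching residues: R5, R15, E26.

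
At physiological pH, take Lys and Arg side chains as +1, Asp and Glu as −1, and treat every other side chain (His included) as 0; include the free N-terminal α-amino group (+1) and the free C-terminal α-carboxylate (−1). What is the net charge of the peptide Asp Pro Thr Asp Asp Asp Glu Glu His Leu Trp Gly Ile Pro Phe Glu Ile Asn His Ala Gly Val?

Positive (K, R): none → +0.
Negative (D, E): Asp1, Asp4, Asp5, Asp6, Glu7, Glu8, Glu16 → −7.
The N-terminus (+1) and C-terminus (−1) cancel.
Net charge = (+0) + (−7) = −7.

-7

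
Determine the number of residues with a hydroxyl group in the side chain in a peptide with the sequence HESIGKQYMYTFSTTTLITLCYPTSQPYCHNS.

Serine (S), threonine (T), and tyrosine (Y) each carry a hydroxyl group on the side chain.
Matching residues: S3, Y8, Y10, T11, S13, T14, T15, T16, T19, Y22, T24, S25, Y28, S32.

14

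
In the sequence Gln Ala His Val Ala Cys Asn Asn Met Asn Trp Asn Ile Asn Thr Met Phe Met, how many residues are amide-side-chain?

The amide-side-chain residues are Asn (N) and Gln (Q).
Matching residues: Gln1, Asn7, Asn8, Asn10, Asn12, Asn14.

6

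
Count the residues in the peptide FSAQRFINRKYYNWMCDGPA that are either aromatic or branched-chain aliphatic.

Aromatic: F, W, Y. Branched-chain aliphatic: I, L, V.
Aromatic residues here: F1, F6, Y11, Y12, W14 (5).
Branched-chain aliphatic residues here: I7 (1).
The two groups share no amino acid, so total = 5 + 1 = 6.

6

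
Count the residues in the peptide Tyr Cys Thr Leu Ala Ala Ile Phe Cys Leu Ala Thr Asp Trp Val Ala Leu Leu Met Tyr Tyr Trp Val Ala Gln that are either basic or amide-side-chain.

1

Basic: H, K, R. Amide-side-chain: N, Q.
Basic residues here: none (0).
Amide-side-chain residues here: Gln25 (1).
The two groups share no amino acid, so total = 0 + 1 = 1.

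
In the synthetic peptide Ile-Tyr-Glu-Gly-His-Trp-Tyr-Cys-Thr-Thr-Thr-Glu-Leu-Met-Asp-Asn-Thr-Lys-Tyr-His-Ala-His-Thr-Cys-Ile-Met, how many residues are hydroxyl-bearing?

S, T, and Y are the three residues with a side-chain hydroxyl.
Matching residues: Tyr2, Tyr7, Thr9, Thr10, Thr11, Thr17, Tyr19, Thr23.

8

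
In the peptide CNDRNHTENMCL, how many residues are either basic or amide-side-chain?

Basic: H, K, R. Amide-side-chain: N, Q.
Basic residues here: R4, H6 (2).
Amide-side-chain residues here: N2, N5, N9 (3).
The two groups share no amino acid, so total = 2 + 3 = 5.

5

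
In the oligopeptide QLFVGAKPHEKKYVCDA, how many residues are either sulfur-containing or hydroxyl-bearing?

Sulfur-containing: C, M. Hydroxyl-bearing: S, T, Y.
Sulfur-containing residues here: C15 (1).
Hydroxyl-bearing residues here: Y13 (1).
The two groups share no amino acid, so total = 1 + 1 = 2.

2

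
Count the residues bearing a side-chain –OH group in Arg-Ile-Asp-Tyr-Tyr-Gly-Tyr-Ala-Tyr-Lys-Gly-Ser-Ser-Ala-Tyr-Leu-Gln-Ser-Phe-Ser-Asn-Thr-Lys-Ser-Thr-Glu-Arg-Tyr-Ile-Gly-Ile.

13

Serine (S), threonine (T), and tyrosine (Y) each carry a hydroxyl group on the side chain.
Matching residues: Tyr4, Tyr5, Tyr7, Tyr9, Ser12, Ser13, Tyr15, Ser18, Ser20, Thr22, Ser24, Thr25, Tyr28.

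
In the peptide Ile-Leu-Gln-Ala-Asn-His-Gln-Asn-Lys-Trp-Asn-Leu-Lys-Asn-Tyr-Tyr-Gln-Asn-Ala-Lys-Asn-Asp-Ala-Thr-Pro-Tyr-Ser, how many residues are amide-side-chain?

Asparagine (N) and glutamine (Q) have uncharged amide side chains.
Matching residues: Gln3, Asn5, Gln7, Asn8, Asn11, Asn14, Gln17, Asn18, Asn21.

9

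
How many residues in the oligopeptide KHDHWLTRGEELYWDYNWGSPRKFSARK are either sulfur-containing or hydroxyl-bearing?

5

Sulfur-containing: C, M. Hydroxyl-bearing: S, T, Y.
Sulfur-containing residues here: none (0).
Hydroxyl-bearing residues here: T7, Y13, Y16, S20, S25 (5).
The two groups share no amino acid, so total = 0 + 5 = 5.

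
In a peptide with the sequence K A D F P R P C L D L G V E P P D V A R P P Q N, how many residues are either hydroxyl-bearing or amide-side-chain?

Hydroxyl-bearing: S, T, Y. Amide-side-chain: N, Q.
Hydroxyl-bearing residues here: none (0).
Amide-side-chain residues here: Q23, N24 (2).
The two groups share no amino acid, so total = 0 + 2 = 2.

2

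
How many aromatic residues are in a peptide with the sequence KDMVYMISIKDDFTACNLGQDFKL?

3

The aromatic amino acids are Phe (F, benzyl), Trp (W, indole), and Tyr (Y, phenol).
Matching residues: Y5, F13, F22.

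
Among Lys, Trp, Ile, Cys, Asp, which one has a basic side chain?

Lys

K, R, and H are the three residues with basic side chains (ε-amine, guanidinium, and imidazole respectively).
Of the listed options, only Lys belongs to this group.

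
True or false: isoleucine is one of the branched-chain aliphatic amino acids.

Valine (V), leucine (L), and isoleucine (I) are the branched-chain amino acids.
Isoleucine is in this group.

True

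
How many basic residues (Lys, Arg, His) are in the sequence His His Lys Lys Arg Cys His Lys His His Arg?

10

Matching residues: His1, His2, Lys3, Lys4, Arg5, His7, Lys8, His9, His10, Arg11.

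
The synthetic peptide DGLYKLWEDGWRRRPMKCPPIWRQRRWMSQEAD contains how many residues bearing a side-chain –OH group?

2

The –OH-bearing residues are Ser, Thr (aliphatic alcohols), and Tyr (phenol).
Matching residues: Y4, S29.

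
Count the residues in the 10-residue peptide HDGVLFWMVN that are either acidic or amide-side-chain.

Acidic: D, E. Amide-side-chain: N, Q.
Acidic residues here: D2 (1).
Amide-side-chain residues here: N10 (1).
The two groups share no amino acid, so total = 1 + 1 = 2.

2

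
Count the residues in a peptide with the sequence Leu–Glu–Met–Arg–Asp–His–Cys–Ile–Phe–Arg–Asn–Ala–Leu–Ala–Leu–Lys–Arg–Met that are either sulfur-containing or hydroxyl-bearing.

Sulfur-containing: C, M. Hydroxyl-bearing: S, T, Y.
Sulfur-containing residues here: Met3, Cys7, Met18 (3).
Hydroxyl-bearing residues here: none (0).
The two groups share no amino acid, so total = 3 + 0 = 3.

3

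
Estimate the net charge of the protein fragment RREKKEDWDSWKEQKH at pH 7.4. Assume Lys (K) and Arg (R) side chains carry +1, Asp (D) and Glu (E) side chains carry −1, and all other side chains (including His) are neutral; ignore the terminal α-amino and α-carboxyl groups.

Positive (K, R): R1, R2, K4, K5, K12, K15 → +6.
Negative (D, E): E3, E6, D7, D9, E13 → −5.
Net charge = (+6) + (−5) = +1.

+1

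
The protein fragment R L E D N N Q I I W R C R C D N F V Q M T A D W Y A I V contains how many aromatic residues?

F, W, and Y each carry an aromatic ring on the side chain.
Matching residues: W10, F17, W24, Y25.

4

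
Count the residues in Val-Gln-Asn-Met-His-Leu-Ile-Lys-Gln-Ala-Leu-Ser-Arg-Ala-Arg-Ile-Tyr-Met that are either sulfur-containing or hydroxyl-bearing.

4

Sulfur-containing: C, M. Hydroxyl-bearing: S, T, Y.
Sulfur-containing residues here: Met4, Met18 (2).
Hydroxyl-bearing residues here: Ser12, Tyr17 (2).
The two groups share no amino acid, so total = 2 + 2 = 4.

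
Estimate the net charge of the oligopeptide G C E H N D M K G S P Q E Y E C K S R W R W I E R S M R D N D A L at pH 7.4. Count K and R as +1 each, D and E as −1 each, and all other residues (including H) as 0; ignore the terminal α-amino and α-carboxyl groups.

-1

Positive (K, R): K8, K17, R19, R21, R25, R28 → +6.
Negative (D, E): E3, D6, E13, E15, E24, D29, D31 → −7.
Net charge = (+6) + (−7) = −1.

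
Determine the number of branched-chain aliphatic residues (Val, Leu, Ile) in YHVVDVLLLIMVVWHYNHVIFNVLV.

14

Matching residues: V3, V4, V6, L7, L8, L9, I10, V12, V13, V19, I20, V23, L24, V25.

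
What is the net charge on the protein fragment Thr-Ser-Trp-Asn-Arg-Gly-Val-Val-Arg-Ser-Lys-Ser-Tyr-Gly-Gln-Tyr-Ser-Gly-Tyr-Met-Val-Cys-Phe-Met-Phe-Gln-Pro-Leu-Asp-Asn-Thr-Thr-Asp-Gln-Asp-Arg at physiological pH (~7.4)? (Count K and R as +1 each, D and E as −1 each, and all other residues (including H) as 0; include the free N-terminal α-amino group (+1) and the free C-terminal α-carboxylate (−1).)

+1

Positive (K, R): Arg5, Arg9, Lys11, Arg36 → +4.
Negative (D, E): Asp29, Asp33, Asp35 → −3.
The N-terminus (+1) and C-terminus (−1) cancel.
Net charge = (+4) + (−3) = +1.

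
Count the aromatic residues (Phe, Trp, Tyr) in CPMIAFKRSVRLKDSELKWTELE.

2

Matching residues: F6, W19.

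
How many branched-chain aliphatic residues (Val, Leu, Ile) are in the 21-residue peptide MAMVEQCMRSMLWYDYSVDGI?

4

Matching residues: V4, L12, V18, I21.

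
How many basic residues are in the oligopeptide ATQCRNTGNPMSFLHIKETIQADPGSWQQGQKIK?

K, R, and H are the three residues with basic side chains (ε-amine, guanidinium, and imidazole respectively).
Matching residues: R5, H15, K17, K32, K34.

5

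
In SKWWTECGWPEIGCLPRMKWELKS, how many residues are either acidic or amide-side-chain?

Acidic: D, E. Amide-side-chain: N, Q.
Acidic residues here: E6, E11, E21 (3).
Amide-side-chain residues here: none (0).
The two groups share no amino acid, so total = 3 + 0 = 3.

3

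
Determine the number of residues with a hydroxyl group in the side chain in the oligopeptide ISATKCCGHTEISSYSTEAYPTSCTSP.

13

Serine (S), threonine (T), and tyrosine (Y) each carry a hydroxyl group on the side chain.
Matching residues: S2, T4, T10, S13, S14, Y15, S16, T17, Y20, T22, S23, T25, S26.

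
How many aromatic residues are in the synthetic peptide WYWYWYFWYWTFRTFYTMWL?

F, W, and Y each carry an aromatic ring on the side chain.
Matching residues: W1, Y2, W3, Y4, W5, Y6, F7, W8, Y9, W10, F12, F15, Y16, W19.

14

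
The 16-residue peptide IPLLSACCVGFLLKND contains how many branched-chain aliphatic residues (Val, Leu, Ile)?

Matching residues: I1, L3, L4, V9, L12, L13.

6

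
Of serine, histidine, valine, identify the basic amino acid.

histidine

Lysine (K), arginine (R), and histidine (H) have basic, nitrogen-containing side chains.
Of the listed options, only histidine belongs to this group.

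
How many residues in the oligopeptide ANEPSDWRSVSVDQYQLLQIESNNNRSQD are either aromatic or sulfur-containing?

2

Aromatic: F, W, Y. Sulfur-containing: C, M.
Aromatic residues here: W7, Y15 (2).
Sulfur-containing residues here: none (0).
The two groups share no amino acid, so total = 2 + 0 = 2.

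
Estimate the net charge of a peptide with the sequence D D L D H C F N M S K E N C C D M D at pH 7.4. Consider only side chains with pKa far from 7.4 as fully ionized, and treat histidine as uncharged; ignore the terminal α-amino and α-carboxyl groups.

-5

Near pH 7.4, K and R contribute +1 each, D and E contribute −1 each, and every other side chain (His included, as stated) is uncharged.
Positive (K, R): K11 → +1.
Negative (D, E): D1, D2, D4, E12, D16, D18 → −6.
Net charge = (+1) + (−6) = −5.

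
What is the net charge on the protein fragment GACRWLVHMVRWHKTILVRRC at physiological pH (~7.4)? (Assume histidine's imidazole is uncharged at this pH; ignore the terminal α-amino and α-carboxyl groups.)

+5

At pH ~7.4 the Lys and Arg side chains are protonated (+1), the Asp and Glu side chains are deprotonated (−1), and with His taken as neutral all other side chains carry no charge.
Positive (K, R): R4, R11, K14, R19, R20 → +5.
Negative (D, E): none → −0.
Net charge = (+5) + (−0) = +5.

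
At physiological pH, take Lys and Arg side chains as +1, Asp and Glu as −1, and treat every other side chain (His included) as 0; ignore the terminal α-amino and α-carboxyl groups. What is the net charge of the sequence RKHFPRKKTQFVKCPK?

+7

Positive (K, R): R1, K2, R6, K7, K8, K13, K16 → +7.
Negative (D, E): none → −0.
Net charge = (+7) + (−0) = +7.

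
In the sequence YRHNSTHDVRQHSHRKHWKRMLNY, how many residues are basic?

K, R, and H are the three residues with basic side chains (ε-amine, guanidinium, and imidazole respectively).
Matching residues: R2, H3, H7, R10, H12, H14, R15, K16, H17, K19, R20.

11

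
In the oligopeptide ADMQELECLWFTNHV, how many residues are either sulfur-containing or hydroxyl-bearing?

Sulfur-containing: C, M. Hydroxyl-bearing: S, T, Y.
Sulfur-containing residues here: M3, C8 (2).
Hydroxyl-bearing residues here: T12 (1).
The two groups share no amino acid, so total = 2 + 1 = 3.

3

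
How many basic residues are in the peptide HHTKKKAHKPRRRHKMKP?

13

Lysine (K), arginine (R), and histidine (H) have basic, nitrogen-containing side chains.
Matching residues: H1, H2, K4, K5, K6, H8, K9, R11, R12, R13, H14, K15, K17.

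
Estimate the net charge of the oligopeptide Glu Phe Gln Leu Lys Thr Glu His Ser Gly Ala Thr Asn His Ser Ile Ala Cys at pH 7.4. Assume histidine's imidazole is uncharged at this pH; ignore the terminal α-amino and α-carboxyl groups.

-1

The side chains ionized at physiological pH are Lys/Arg (+1) and Asp/Glu (−1); with His treated as neutral, nothing else contributes.
Positive (K, R): Lys5 → +1.
Negative (D, E): Glu1, Glu7 → −2.
Net charge = (+1) + (−2) = −1.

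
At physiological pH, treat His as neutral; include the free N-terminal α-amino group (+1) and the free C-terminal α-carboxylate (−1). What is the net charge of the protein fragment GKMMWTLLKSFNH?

+2

The side chains ionized at physiological pH are Lys/Arg (+1) and Asp/Glu (−1); with His treated as neutral, nothing else contributes.
Positive (K, R): K2, K9 → +2.
Negative (D, E): none → −0.
The N-terminus (+1) and C-terminus (−1) cancel.
Net charge = (+2) + (−0) = +2.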